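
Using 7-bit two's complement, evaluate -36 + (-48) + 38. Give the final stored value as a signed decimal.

-46

-36 + (-48) = -84 → wraps to 44 (0101100)
44 + 38 = 82 → wraps to -46 (1010010)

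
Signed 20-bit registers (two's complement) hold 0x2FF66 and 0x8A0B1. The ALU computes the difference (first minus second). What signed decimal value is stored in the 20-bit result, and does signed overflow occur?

0x2FF66 = 00101111111101100110 = 196454 (signed)
0x8A0B1 = 10001010000010110001 = -483151 (signed)
Subtract via negate-and-add: invert 10001010000010110001 + 1 = 01110101111101001111 (i.e. 483151).
  00101111111101100110
+ 01110101111101001111
= 10100101111010110101
Result 10100101111010110101: MSB = 1 → 679605 − 1048576 = -368971.
Both addends (after negating the subtrahend) are non-negative but the stored result is negative: signed overflow. The true value 196454 − (-483151) = 679605 lies outside [-524288, 524287].

-368971; overflow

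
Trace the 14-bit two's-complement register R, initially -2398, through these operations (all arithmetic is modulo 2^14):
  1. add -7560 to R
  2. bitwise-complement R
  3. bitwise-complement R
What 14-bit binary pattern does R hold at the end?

Start: R = -2398 = 11011010100010.
R = -2398 + (-7560) = -9958; wraps to 6426 = 01100100011010
R = NOT 01100100011010 = 10011011100101 = -6427
R = NOT 10011011100101 = 01100100011010 = 6426

01100100011010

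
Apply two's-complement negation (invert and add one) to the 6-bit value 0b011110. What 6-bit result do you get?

Invert: 100001. Add 1: 100010.
Check: 011110 = 30, 100010 = -30.

100010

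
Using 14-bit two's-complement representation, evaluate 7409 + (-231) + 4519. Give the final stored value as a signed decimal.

-4687

7409 + (-231) = 7178 (01110000001010)
7178 + 4519 = 11697 → wraps to -4687 (10110110110001)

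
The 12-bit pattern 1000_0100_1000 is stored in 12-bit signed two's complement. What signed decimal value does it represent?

-1976

MSB is 1, so the value is negative.
Unsigned reading: 2120. Subtract 2^12 = 4096: 2120 − 4096 = -1976.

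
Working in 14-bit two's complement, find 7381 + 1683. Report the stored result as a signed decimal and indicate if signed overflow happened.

-7320; overflow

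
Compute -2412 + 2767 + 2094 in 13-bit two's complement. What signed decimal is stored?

2449

-2412 + 2767 = 355 (0000101100011)
355 + 2094 = 2449 (0100110010001)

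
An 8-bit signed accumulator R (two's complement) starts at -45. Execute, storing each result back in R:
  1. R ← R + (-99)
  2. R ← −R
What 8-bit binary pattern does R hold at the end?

10010000

Start: R = -45 = 11010011.
R = -45 + (-99) = -144; wraps to 112 = 01110000
R = −(112) = -112 = 10010000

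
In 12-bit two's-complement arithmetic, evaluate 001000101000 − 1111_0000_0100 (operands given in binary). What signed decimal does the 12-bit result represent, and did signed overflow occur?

804; no overflow

001000101000 = 552 (signed)
1111_0000_0100 → 111100000100 = -252 (signed)
Subtract via negate-and-add: invert 111100000100 + 1 = 000011111100 (i.e. 252).
  001000101000
+ 000011111100
= 001100100100
Result 001100100100: MSB = 0 → value 804.
Both addends (after negating the subtrahend) are non-negative and so is the stored result: no signed overflow.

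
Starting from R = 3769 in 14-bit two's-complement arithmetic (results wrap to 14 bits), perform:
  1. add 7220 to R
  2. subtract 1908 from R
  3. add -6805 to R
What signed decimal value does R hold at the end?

Start: R = 3769 = 00111010111001.
R = 3769 + 7220 = 10989; wraps to -5395 = 10101011101101
R = -5395 − 1908 = -7303 = 10001101111001
R = -7303 + (-6805) = -14108; wraps to 2276 = 00100011100100

2276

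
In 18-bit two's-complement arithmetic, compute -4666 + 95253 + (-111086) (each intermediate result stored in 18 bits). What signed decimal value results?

-20499

-4666 + 95253 = 90587 (010110000111011011)
90587 + (-111086) = -20499 (111010111111101101)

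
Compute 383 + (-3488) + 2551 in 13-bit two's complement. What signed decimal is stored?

383 + (-3488) = -3105 (1001111011111)
-3105 + 2551 = -554 (1110111010110)

-554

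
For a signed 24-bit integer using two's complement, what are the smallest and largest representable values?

min = -8388608, max = 8388607

Minimum: −2^23 = -8388608.
Maximum: 2^23 − 1 = 8388607.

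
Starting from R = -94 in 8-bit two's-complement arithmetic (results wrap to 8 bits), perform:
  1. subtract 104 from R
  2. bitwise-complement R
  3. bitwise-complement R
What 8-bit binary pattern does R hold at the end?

00111010

Start: R = -94 = 10100010.
R = -94 − 104 = -198; wraps to 58 = 00111010
R = NOT 00111010 = 11000101 = -59
R = NOT 11000101 = 00111010 = 58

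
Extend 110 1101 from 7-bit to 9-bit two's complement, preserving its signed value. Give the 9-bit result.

MSB of 1101101 is 1; replicate it into the new high bits.
11|1101101 → 111101101 (still -19).

111101101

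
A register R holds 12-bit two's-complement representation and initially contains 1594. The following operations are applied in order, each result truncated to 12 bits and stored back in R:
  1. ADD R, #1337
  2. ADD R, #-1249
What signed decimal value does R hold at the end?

Start: R = 1594 = 011000111010.
R = 1594 + 1337 = 2931; wraps to -1165 = 101101110011
R = -1165 + (-1249) = -2414; wraps to 1682 = 011010010010

1682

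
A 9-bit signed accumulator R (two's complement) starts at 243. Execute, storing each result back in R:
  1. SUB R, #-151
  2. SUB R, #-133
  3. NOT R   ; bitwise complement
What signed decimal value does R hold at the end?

-16

Start: R = 243 = 011110011.
R = 243 − (-151) = 394; wraps to -118 = 110001010
R = -118 − (-133) = 15 = 000001111
R = NOT 000001111 = 111110000 = -16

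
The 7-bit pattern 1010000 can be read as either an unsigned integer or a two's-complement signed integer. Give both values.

unsigned = 80, signed = -48

Unsigned: 1010000 = 80.
Signed: MSB=1 → 80 − 128 = -48.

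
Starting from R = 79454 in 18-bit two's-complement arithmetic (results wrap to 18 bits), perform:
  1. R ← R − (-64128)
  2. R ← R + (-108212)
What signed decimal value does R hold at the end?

Start: R = 79454 = 010011011001011110.
R = 79454 − (-64128) = 143582; wraps to -118562 = 100011000011011110
R = -118562 + (-108212) = -226774; wraps to 35370 = 001000101000101010

35370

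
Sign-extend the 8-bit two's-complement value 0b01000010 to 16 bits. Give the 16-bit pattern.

0000000001000010

MSB of 01000010 is 0; replicate it into the new high bits.
00000000|01000010 → 0000000001000010 (still 66).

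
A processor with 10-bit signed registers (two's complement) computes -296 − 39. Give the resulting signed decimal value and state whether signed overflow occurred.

-335; no overflow

-296 → 1011011000
39 → 0000100111
Subtract via negate-and-add: invert 0000100111 + 1 = 1111011001 (i.e. -39).
  1011011000
+ 1111011001
= 1010110001  (discard carry-out 1)
Result 1010110001: MSB = 1 → 689 − 1024 = -335.
Both addends (after negating the subtrahend) are negative and so is the stored result: no signed overflow.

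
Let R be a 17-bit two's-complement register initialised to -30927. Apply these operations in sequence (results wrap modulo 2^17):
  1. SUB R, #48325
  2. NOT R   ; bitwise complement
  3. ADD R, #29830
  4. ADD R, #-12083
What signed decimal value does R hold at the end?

-34074

Start: R = -30927 = 11000011100110001.
R = -30927 − 48325 = -79252; wraps to 51820 = 01100101001101100
R = NOT 01100101001101100 = 10011010110010011 = -51821
R = -51821 + 29830 = -21991 = 11010101000011001
R = -21991 + (-12083) = -34074 = 10111101011100110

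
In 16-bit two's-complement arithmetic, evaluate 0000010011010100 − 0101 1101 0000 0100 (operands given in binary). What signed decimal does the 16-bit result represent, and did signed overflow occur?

0000010011010100 = 1236 (signed)
0101 1101 0000 0100 → 0101110100000100 = 23812 (signed)
Subtract via negate-and-add: invert 0101110100000100 + 1 = 1010001011111100 (i.e. -23812).
  0000010011010100
+ 1010001011111100
= 1010011111010000
Result 1010011111010000: MSB = 1 → 42960 − 65536 = -22576.
Addends (after negating the subtrahend) have opposite signs, so signed overflow cannot occur.

-22576; no overflow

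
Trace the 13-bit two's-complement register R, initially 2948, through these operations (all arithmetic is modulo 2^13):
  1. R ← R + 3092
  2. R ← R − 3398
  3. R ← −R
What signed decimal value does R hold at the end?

-2642

Start: R = 2948 = 0101110000100.
R = 2948 + 3092 = 6040; wraps to -2152 = 1011110011000
R = -2152 − 3398 = -5550; wraps to 2642 = 0101001010010
R = −(2642) = -2642 = 1010110101110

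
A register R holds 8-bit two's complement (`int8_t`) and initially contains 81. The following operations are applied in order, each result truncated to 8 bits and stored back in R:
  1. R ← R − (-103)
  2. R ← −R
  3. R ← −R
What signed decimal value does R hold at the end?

Start: R = 81 = 01010001.
R = 81 − (-103) = 184; wraps to -72 = 10111000
R = −(-72) = 72 = 01001000
R = −(72) = -72 = 10111000

-72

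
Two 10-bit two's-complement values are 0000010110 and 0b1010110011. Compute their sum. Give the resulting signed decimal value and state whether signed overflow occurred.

0000010110 = 22 (signed)
0b1010110011 → 1010110011 = -333 (signed)
  0000010110
+ 1010110011
= 1011001001
Result 1011001001: MSB = 1 → 713 − 1024 = -311.
Addends have opposite signs, so signed overflow cannot occur.

-311; no overflow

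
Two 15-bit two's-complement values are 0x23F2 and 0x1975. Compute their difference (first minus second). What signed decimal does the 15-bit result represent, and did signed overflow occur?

2685; no overflow

0x23F2 = 010001111110010 = 9202 (signed)
0x1975 = 001100101110101 = 6517 (signed)
Subtract via negate-and-add: invert 001100101110101 + 1 = 110011010001011 (i.e. -6517).
  010001111110010
+ 110011010001011
= 000101001111101  (discard carry-out 1)
Result 000101001111101: MSB = 0 → value 2685.
Addends (after negating the subtrahend) have opposite signs, so signed overflow cannot occur.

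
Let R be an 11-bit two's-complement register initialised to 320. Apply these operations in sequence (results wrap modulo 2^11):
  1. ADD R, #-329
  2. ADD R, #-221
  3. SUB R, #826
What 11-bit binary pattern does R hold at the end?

Start: R = 320 = 00101000000.
R = 320 + (-329) = -9 = 11111110111
R = -9 + (-221) = -230 = 11100011010
R = -230 − 826 = -1056; wraps to 992 = 01111100000

01111100000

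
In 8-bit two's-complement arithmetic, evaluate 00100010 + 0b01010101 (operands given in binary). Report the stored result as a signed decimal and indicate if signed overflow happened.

119; no overflow

00100010 = 34 (signed)
0b01010101 → 01010101 = 85 (signed)
  00100010
+ 01010101
= 01110111
Result 01110111: MSB = 0 → value 119.
Both addends are non-negative and so is the stored result: no signed overflow.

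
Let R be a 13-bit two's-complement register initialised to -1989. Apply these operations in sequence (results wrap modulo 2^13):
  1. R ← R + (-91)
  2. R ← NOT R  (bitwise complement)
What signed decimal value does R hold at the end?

Start: R = -1989 = 1100000111011.
R = -1989 + (-91) = -2080 = 1011111100000
R = NOT 1011111100000 = 0100000011111 = 2079

2079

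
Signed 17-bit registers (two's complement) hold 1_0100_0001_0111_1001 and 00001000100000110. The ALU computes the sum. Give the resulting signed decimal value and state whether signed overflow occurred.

-44417; no overflow

1_0100_0001_0111_1001 → 10100000101111001 = -48775 (signed)
00001000100000110 = 4358 (signed)
  10100000101111001
+ 00001000100000110
= 10101001001111111
Result 10101001001111111: MSB = 1 → 86655 − 131072 = -44417.
Addends have opposite signs, so signed overflow cannot occur.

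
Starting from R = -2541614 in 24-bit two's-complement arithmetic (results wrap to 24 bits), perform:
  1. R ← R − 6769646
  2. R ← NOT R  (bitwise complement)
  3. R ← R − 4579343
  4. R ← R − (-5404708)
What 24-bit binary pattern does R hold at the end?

100110101010110000110000

Start: R = -2541614 = 110110010011011111010010.
R = -2541614 − 6769646 = -9311260; wraps to 7465956 = 011100011110101111100100
R = NOT 011100011110101111100100 = 100011100001010000011011 = -7465957
R = -7465957 − 4579343 = -12045300; wraps to 4731916 = 010010000011010000001100
R = 4731916 − (-5404708) = 10136624; wraps to -6640592 = 100110101010110000110000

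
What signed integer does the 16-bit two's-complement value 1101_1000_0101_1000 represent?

MSB is 1, so the value is negative.
Unsigned reading: 55384. Subtract 2^16 = 65536: 55384 − 65536 = -10152.

-10152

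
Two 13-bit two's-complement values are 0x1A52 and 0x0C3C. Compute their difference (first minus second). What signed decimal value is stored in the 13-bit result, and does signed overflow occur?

0x1A52 = 1101001010010 = -1454 (signed)
0x0C3C = 0110000111100 = 3132 (signed)
Subtract via negate-and-add: invert 0110000111100 + 1 = 1001111000100 (i.e. -3132).
  1101001010010
+ 1001111000100
= 0111000010110  (discard carry-out 1)
Result 0111000010110: MSB = 0 → value 3606.
Both addends (after negating the subtrahend) are negative but the stored result is non-negative: signed overflow. The true value -1454 − 3132 = -4586 lies outside [-4096, 4095].

3606; overflow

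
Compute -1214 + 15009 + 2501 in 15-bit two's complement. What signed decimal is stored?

-1214 + 15009 = 13795 (011010111100011)
13795 + 2501 = 16296 (011111110101000)

16296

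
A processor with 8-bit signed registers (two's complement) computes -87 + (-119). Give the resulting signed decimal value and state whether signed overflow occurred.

50; overflow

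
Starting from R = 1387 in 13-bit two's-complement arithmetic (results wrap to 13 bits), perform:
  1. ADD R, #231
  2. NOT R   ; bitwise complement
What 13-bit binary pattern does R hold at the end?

Start: R = 1387 = 0010101101011.
R = 1387 + 231 = 1618 = 0011001010010
R = NOT 0011001010010 = 1100110101101 = -1619

1100110101101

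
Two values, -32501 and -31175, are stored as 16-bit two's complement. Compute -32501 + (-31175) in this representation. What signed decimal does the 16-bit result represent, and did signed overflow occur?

-32501 → 1000000100001011
-31175 → 1000011000111001
  1000000100001011
+ 1000011000111001
= 0000011101000100  (discard carry-out 1)
Result 0000011101000100: MSB = 0 → value 1860.
Both addends are negative but the stored result is non-negative: signed overflow. The true value -32501 + (-31175) = -63676 lies outside [-32768, 32767].

1860; overflow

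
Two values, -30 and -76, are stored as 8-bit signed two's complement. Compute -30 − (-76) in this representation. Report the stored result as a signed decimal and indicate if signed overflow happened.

-30 → 11100010
-76 → 10110100
Subtract via negate-and-add: invert 10110100 + 1 = 01001100 (i.e. 76).
  11100010
+ 01001100
= 00101110  (discard carry-out 1)
Result 00101110: MSB = 0 → value 46.
Addends (after negating the subtrahend) have opposite signs, so signed overflow cannot occur.

46; no overflow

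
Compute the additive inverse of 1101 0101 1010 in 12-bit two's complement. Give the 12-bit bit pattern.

Invert: 001010100101. Add 1: 001010100110.
Check: 110101011010 = -678, 001010100110 = 678.

001010100110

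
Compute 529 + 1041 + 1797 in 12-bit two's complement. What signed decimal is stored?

529 + 1041 = 1570 (011000100010)
1570 + 1797 = 3367 → wraps to -729 (110100100111)

-729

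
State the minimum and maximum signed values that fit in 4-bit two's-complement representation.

Minimum: −2^3 = -8.
Maximum: 2^3 − 1 = 7.

min = -8, max = 7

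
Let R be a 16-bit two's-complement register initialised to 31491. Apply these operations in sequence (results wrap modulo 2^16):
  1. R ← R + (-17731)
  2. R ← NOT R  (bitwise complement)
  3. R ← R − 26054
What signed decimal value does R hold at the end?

Start: R = 31491 = 0111101100000011.
R = 31491 + (-17731) = 13760 = 0011010111000000
R = NOT 0011010111000000 = 1100101000111111 = -13761
R = -13761 − 26054 = -39815; wraps to 25721 = 0110010001111001

25721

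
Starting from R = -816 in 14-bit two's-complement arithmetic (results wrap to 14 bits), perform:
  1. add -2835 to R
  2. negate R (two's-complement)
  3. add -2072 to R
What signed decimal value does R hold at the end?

1579

Start: R = -816 = 11110011010000.
R = -816 + (-2835) = -3651 = 11000110111101
R = −(-3651) = 3651 = 00111001000011
R = 3651 + (-2072) = 1579 = 00011000101011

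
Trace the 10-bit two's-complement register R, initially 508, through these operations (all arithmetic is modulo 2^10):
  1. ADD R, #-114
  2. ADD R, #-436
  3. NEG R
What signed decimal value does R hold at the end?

Start: R = 508 = 0111111100.
R = 508 + (-114) = 394 = 0110001010
R = 394 + (-436) = -42 = 1111010110
R = −(-42) = 42 = 0000101010

42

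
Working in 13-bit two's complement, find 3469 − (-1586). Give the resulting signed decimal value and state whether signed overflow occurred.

3469 → 0110110001101
-1586 → 1100111001110
Subtract via negate-and-add: invert 1100111001110 + 1 = 0011000110010 (i.e. 1586).
  0110110001101
+ 0011000110010
= 1001110111111
Result 1001110111111: MSB = 1 → 5055 − 8192 = -3137.
Both addends (after negating the subtrahend) are non-negative but the stored result is negative: signed overflow. The true value 3469 − (-1586) = 5055 lies outside [-4096, 4095].

-3137; overflow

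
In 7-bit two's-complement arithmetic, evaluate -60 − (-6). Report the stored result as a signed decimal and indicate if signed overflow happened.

-60 → 1000100
-6 → 1111010
Subtract via negate-and-add: invert 1111010 + 1 = 0000110 (i.e. 6).
  1000100
+ 0000110
= 1001010
Result 1001010: MSB = 1 → 74 − 128 = -54.
Addends (after negating the subtrahend) have opposite signs, so signed overflow cannot occur.

-54; no overflow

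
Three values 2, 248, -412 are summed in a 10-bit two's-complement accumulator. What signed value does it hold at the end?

-162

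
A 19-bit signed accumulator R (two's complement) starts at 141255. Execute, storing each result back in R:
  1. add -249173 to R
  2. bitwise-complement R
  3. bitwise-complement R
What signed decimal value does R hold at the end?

-107918

Start: R = 141255 = 0100010011111000111.
R = 141255 + (-249173) = -107918 = 1100101101001110010
R = NOT 1100101101001110010 = 0011010010110001101 = 107917
R = NOT 0011010010110001101 = 1100101101001110010 = -107918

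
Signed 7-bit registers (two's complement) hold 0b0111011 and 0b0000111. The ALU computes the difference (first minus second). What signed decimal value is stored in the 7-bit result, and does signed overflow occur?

52; no overflow

0b0111011 → 0111011 = 59 (signed)
0b0000111 → 0000111 = 7 (signed)
Subtract via negate-and-add: invert 0000111 + 1 = 1111001 (i.e. -7).
  0111011
+ 1111001
= 0110100  (discard carry-out 1)
Result 0110100: MSB = 0 → value 52.
Addends (after negating the subtrahend) have opposite signs, so signed overflow cannot occur.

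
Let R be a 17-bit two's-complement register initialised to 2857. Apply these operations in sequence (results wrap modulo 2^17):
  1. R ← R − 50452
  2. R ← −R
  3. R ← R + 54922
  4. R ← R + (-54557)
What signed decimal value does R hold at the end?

Start: R = 2857 = 00000101100101001.
R = 2857 − 50452 = -47595 = 10100011000010101
R = −(-47595) = 47595 = 01011100111101011
R = 47595 + 54922 = 102517; wraps to -28555 = 11001000001110101
R = -28555 + (-54557) = -83112; wraps to 47960 = 01011101101011000

47960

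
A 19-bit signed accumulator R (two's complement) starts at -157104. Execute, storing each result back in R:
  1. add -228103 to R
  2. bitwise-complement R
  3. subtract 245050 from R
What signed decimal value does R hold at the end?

140156

Start: R = -157104 = 1011001101001010000.
R = -157104 + (-228103) = -385207; wraps to 139081 = 0100001111101001001
R = NOT 0100001111101001001 = 1011110000010110110 = -139082
R = -139082 − 245050 = -384132; wraps to 140156 = 0100010001101111100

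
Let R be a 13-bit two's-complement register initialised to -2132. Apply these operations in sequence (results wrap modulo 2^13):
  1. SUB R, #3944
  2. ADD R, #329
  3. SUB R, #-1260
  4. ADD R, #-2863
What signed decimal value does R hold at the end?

Start: R = -2132 = 1011110101100.
R = -2132 − 3944 = -6076; wraps to 2116 = 0100001000100
R = 2116 + 329 = 2445 = 0100110001101
R = 2445 − (-1260) = 3705 = 0111001111001
R = 3705 + (-2863) = 842 = 0001101001010

842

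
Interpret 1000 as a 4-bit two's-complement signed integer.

-8

MSB is 1, so the value is negative.
Unsigned reading: 8. Subtract 2^4 = 16: 8 − 16 = -8.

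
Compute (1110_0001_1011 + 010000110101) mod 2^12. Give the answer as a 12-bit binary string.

  111000011011
+ 010000110101
= 001001010000  (discard carry-out 1)

001001010000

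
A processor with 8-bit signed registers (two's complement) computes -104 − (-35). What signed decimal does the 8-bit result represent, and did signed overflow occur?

-104 → 10011000
-35 → 11011101
Subtract via negate-and-add: invert 11011101 + 1 = 00100011 (i.e. 35).
  10011000
+ 00100011
= 10111011
Result 10111011: MSB = 1 → 187 − 256 = -69.
Addends (after negating the subtrahend) have opposite signs, so signed overflow cannot occur.

-69; no overflow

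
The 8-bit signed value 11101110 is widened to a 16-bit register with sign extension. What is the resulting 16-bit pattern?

1111111111101110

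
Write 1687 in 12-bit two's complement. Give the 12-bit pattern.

011010010111

1687 is non-negative, so write it directly in 12 bits: 011010010111.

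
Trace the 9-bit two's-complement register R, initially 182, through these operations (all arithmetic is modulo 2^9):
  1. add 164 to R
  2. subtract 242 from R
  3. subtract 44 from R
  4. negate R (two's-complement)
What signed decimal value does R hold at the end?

Start: R = 182 = 010110110.
R = 182 + 164 = 346; wraps to -166 = 101011010
R = -166 − 242 = -408; wraps to 104 = 001101000
R = 104 − 44 = 60 = 000111100
R = −(60) = -60 = 111000100

-60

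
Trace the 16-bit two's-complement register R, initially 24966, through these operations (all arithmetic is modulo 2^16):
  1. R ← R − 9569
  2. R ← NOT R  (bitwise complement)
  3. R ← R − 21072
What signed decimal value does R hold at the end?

29066

Start: R = 24966 = 0110000110000110.
R = 24966 − 9569 = 15397 = 0011110000100101
R = NOT 0011110000100101 = 1100001111011010 = -15398
R = -15398 − 21072 = -36470; wraps to 29066 = 0111000110001010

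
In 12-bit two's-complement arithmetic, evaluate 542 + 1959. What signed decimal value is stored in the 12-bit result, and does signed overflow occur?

542 → 001000011110
1959 → 011110100111
  001000011110
+ 011110100111
= 100111000101
Result 100111000101: MSB = 1 → 2501 − 4096 = -1595.
Both addends are non-negative but the stored result is negative: signed overflow. The true value 542 + 1959 = 2501 lies outside [-2048, 2047].

-1595; overflow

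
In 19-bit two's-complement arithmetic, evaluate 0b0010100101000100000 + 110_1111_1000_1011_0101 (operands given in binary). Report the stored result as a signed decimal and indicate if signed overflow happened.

17109; no overflow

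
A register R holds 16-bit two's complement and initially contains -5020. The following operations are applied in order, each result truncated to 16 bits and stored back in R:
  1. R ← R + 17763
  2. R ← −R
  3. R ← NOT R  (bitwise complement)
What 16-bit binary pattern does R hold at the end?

0011000111000110

Start: R = -5020 = 1110110001100100.
R = -5020 + 17763 = 12743 = 0011000111000111
R = −(12743) = -12743 = 1100111000111001
R = NOT 1100111000111001 = 0011000111000110 = 12742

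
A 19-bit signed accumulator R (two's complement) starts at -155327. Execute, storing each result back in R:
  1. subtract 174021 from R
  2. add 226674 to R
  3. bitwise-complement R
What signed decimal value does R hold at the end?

102673

Start: R = -155327 = 1011010000101000001.
R = -155327 − 174021 = -329348; wraps to 194940 = 0101111100101111100
R = 194940 + 226674 = 421614; wraps to -102674 = 1100110111011101110
R = NOT 1100110111011101110 = 0011001000100010001 = 102673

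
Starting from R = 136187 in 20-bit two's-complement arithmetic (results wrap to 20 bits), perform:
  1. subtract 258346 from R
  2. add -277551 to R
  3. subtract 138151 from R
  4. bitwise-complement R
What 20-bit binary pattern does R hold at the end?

10000011010100000100

Start: R = 136187 = 00100001001111111011.
R = 136187 − 258346 = -122159 = 11100010001011010001
R = -122159 + (-277551) = -399710 = 10011110011010100010
R = -399710 − 138151 = -537861; wraps to 510715 = 01111100101011111011
R = NOT 01111100101011111011 = 10000011010100000100 = -510716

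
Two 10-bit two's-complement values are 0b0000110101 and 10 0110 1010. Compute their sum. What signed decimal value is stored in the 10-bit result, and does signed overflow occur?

0b0000110101 → 0000110101 = 53 (signed)
10 0110 1010 → 1001101010 = -406 (signed)
  0000110101
+ 1001101010
= 1010011111
Result 1010011111: MSB = 1 → 671 − 1024 = -353.
Addends have opposite signs, so signed overflow cannot occur.

-353; no overflow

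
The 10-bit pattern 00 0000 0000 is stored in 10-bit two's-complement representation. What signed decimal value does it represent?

0

MSB is 0, so the value is non-negative: 0000000000 = 0.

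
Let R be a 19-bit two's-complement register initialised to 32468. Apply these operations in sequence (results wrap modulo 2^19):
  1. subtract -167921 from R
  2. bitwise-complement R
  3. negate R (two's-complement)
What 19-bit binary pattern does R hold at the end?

0110000111011000110

Start: R = 32468 = 0000111111011010100.
R = 32468 − (-167921) = 200389 = 0110000111011000101
R = NOT 0110000111011000101 = 1001111000100111010 = -200390
R = −(-200390) = 200390 = 0110000111011000110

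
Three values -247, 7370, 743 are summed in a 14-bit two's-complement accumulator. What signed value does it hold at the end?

7866

-247 + 7370 = 7123 (01101111010011)
7123 + 743 = 7866 (01111010111010)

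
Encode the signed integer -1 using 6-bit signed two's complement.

|-1| = 1 = 000001 in 6 bits.
Invert the bits: 111110. Add 1: 111111.
Check: 111111 reads as 63 − 64 = -1.

111111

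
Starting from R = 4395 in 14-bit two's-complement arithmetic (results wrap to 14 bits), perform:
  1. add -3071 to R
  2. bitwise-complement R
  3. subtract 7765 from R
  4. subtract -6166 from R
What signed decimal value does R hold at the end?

-2924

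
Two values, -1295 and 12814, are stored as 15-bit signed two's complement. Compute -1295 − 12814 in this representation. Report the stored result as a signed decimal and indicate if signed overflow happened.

-14109; no overflow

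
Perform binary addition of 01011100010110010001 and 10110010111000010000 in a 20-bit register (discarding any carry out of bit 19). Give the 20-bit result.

  01011100010110010001
+ 10110010111000010000
= 00001111001110100001  (discard carry-out 1)

00001111001110100001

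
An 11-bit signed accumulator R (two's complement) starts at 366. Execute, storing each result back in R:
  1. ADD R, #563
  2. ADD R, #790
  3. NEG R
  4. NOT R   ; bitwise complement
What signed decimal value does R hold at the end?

-330

Start: R = 366 = 00101101110.
R = 366 + 563 = 929 = 01110100001
R = 929 + 790 = 1719; wraps to -329 = 11010110111
R = −(-329) = 329 = 00101001001
R = NOT 00101001001 = 11010110110 = -330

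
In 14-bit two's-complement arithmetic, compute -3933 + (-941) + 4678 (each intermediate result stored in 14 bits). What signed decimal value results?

-196

-3933 + (-941) = -4874 (10110011110110)
-4874 + 4678 = -196 (11111100111100)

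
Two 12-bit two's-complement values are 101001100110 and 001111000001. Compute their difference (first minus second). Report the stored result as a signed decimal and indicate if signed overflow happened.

101001100110 = -1434 (signed)
001111000001 = 961 (signed)
Subtract via negate-and-add: invert 001111000001 + 1 = 110000111111 (i.e. -961).
  101001100110
+ 110000111111
= 011010100101  (discard carry-out 1)
Result 011010100101: MSB = 0 → value 1701.
Both addends (after negating the subtrahend) are negative but the stored result is non-negative: signed overflow. The true value -1434 − 961 = -2395 lies outside [-2048, 2047].

1701; overflow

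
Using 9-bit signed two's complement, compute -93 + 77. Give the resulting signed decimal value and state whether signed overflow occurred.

-93 → 110100011
77 → 001001101
  110100011
+ 001001101
= 111110000
Result 111110000: MSB = 1 → 496 − 512 = -16.
Addends have opposite signs, so signed overflow cannot occur.

-16; no overflow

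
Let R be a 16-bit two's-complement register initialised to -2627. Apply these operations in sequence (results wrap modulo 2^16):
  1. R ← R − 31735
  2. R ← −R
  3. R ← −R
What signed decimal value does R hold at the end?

Start: R = -2627 = 1111010110111101.
R = -2627 − 31735 = -34362; wraps to 31174 = 0111100111000110
R = −(31174) = -31174 = 1000011000111010
R = −(-31174) = 31174 = 0111100111000110

31174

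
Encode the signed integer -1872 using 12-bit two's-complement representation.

100010110000

|-1872| = 1872 = 011101010000 in 12 bits.
Invert the bits: 100010101111. Add 1: 100010110000.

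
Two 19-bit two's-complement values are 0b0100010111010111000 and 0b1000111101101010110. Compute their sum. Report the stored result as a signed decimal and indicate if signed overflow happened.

-87538; no overflow

0b0100010111010111000 → 0100010111010111000 = 143032 (signed)
0b1000111101101010110 → 1000111101101010110 = -230570 (signed)
  0100010111010111000
+ 1000111101101010110
= 1101010101000001110
Result 1101010101000001110: MSB = 1 → 436750 − 524288 = -87538.
Addends have opposite signs, so signed overflow cannot occur.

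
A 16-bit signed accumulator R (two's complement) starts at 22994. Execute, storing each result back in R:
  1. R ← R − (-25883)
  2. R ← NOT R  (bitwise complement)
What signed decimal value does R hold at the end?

Start: R = 22994 = 0101100111010010.
R = 22994 − (-25883) = 48877; wraps to -16659 = 1011111011101101
R = NOT 1011111011101101 = 0100000100010010 = 16658

16658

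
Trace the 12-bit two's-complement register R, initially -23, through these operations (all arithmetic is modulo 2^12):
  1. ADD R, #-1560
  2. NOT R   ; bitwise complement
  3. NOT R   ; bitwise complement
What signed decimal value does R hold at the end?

Start: R = -23 = 111111101001.
R = -23 + (-1560) = -1583 = 100111010001
R = NOT 100111010001 = 011000101110 = 1582
R = NOT 011000101110 = 100111010001 = -1583

-1583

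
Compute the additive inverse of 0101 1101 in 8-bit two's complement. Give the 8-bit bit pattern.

Invert: 10100010. Add 1: 10100011.
Check: 01011101 = 93, 10100011 = -93.

10100011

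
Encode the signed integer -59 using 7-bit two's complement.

|-59| = 59 = 0111011 in 7 bits.
Invert the bits: 1000100. Add 1: 1000101.
Check: 1000101 reads as 69 − 128 = -59.

1000101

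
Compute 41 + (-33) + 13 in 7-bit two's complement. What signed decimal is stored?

21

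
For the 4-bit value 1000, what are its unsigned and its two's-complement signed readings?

Unsigned: 1000 = 8.
Signed: MSB=1 → 8 − 16 = -8.

unsigned = 8, signed = -8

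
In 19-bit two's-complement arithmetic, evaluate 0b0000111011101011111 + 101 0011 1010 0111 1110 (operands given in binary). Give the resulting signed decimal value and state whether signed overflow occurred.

-151075; no overflow

0b0000111011101011111 → 0000111011101011111 = 30559 (signed)
101 0011 1010 0111 1110 → 1010011101001111110 = -181634 (signed)
  0000111011101011111
+ 1010011101001111110
= 1011011000111011101
Result 1011011000111011101: MSB = 1 → 373213 − 524288 = -151075.
Addends have opposite signs, so signed overflow cannot occur.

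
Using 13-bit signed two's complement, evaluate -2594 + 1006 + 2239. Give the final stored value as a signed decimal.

651

-2594 + 1006 = -1588 (1100111001100)
-1588 + 2239 = 651 (0001010001011)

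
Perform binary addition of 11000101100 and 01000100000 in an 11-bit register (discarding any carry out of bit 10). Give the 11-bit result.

00001001100

  11000101100
+ 01000100000
= 00001001100  (discard carry-out 1)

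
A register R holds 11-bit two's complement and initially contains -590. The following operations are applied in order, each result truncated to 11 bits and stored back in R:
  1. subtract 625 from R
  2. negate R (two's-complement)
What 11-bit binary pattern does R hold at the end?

Start: R = -590 = 10110110010.
R = -590 − 625 = -1215; wraps to 833 = 01101000001
R = −(833) = -833 = 10010111111

10010111111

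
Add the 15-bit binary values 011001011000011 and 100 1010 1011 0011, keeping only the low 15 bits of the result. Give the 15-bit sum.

111110101110110

  011001011000011
+ 100101010110011
= 111110101110110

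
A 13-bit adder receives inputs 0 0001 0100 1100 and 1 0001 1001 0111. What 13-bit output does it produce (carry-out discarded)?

1001011100011

  0000101001100
+ 1000110010111
= 1001011100011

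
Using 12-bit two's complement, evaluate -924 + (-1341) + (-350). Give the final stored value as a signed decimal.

1481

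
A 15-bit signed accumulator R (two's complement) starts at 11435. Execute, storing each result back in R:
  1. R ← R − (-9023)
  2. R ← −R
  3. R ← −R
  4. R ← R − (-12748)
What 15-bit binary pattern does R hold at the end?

000000110110110

Start: R = 11435 = 010110010101011.
R = 11435 − (-9023) = 20458; wraps to -12310 = 100111111101010
R = −(-12310) = 12310 = 011000000010110
R = −(12310) = -12310 = 100111111101010
R = -12310 − (-12748) = 438 = 000000110110110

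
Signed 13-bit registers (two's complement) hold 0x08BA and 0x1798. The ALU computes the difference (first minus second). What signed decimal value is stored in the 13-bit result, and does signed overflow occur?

0x08BA = 0100010111010 = 2234 (signed)
0x1798 = 1011110011000 = -2152 (signed)
Subtract via negate-and-add: invert 1011110011000 + 1 = 0100001101000 (i.e. 2152).
  0100010111010
+ 0100001101000
= 1000100100010
Result 1000100100010: MSB = 1 → 4386 − 8192 = -3806.
Both addends (after negating the subtrahend) are non-negative but the stored result is negative: signed overflow. The true value 2234 − (-2152) = 4386 lies outside [-4096, 4095].

-3806; overflow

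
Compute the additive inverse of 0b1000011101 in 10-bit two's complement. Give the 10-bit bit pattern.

Invert: 0111100010. Add 1: 0111100011.
Check: 1000011101 = -483, 0111100011 = 483.

0111100011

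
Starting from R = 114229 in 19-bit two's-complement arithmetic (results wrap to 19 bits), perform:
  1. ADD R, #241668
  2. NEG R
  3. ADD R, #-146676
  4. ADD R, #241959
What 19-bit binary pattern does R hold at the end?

Start: R = 114229 = 0011011111000110101.
R = 114229 + 241668 = 355897; wraps to -168391 = 1010110111000111001
R = −(-168391) = 168391 = 0101001000111000111
R = 168391 + (-146676) = 21715 = 0000101010011010011
R = 21715 + 241959 = 263674; wraps to -260614 = 1000000010111111010

1000000010111111010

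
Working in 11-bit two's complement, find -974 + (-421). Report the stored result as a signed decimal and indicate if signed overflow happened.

653; overflow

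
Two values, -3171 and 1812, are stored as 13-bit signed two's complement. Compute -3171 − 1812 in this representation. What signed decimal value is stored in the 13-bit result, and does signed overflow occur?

-3171 → 1001110011101
1812 → 0011100010100
Subtract via negate-and-add: invert 0011100010100 + 1 = 1100011101100 (i.e. -1812).
  1001110011101
+ 1100011101100
= 0110010001001  (discard carry-out 1)
Result 0110010001001: MSB = 0 → value 3209.
Both addends (after negating the subtrahend) are negative but the stored result is non-negative: signed overflow. The true value -3171 − 1812 = -4983 lies outside [-4096, 4095].

3209; overflow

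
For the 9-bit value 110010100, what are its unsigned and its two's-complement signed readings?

Unsigned: 110010100 = 404.
Signed: MSB=1 → 404 − 512 = -108.

unsigned = 404, signed = -108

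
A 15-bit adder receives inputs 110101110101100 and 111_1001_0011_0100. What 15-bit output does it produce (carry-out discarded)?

  110101110101100
+ 111100100110100
= 110010011100000  (discard carry-out 1)

110010011100000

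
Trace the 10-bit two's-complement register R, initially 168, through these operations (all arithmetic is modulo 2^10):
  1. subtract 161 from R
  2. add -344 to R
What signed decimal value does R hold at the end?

-337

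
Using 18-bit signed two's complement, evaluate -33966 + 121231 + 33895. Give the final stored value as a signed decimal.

121160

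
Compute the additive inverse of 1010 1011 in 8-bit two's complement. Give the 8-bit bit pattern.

Invert: 01010100. Add 1: 01010101.
Check: 10101011 = -85, 01010101 = 85.

01010101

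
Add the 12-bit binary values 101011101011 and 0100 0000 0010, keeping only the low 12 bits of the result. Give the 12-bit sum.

111011101101

  101011101011
+ 010000000010
= 111011101101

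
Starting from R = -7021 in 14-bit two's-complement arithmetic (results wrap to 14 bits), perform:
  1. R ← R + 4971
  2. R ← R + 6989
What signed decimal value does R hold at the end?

4939

Start: R = -7021 = 10010010010011.
R = -7021 + 4971 = -2050 = 11011111111110
R = -2050 + 6989 = 4939 = 01001101001011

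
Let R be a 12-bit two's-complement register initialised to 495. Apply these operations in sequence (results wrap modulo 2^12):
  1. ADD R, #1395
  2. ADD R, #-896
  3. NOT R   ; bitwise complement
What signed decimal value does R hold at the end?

-995

Start: R = 495 = 000111101111.
R = 495 + 1395 = 1890 = 011101100010
R = 1890 + (-896) = 994 = 001111100010
R = NOT 001111100010 = 110000011101 = -995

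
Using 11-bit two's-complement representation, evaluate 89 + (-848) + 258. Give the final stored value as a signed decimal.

-501

89 + (-848) = -759 (10100001001)
-759 + 258 = -501 (11000001011)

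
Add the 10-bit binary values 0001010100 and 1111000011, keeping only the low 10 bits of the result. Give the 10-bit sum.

  0001010100
+ 1111000011
= 0000010111  (discard carry-out 1)

0000010111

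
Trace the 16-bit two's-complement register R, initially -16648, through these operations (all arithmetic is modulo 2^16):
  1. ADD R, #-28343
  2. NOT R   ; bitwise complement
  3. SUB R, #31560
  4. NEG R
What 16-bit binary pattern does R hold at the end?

Start: R = -16648 = 1011111011111000.
R = -16648 + (-28343) = -44991; wraps to 20545 = 0101000001000001
R = NOT 0101000001000001 = 1010111110111110 = -20546
R = -20546 − 31560 = -52106; wraps to 13430 = 0011010001110110
R = −(13430) = -13430 = 1100101110001010

1100101110001010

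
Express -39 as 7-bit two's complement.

|-39| = 39 = 0100111 in 7 bits.
Invert the bits: 1011000. Add 1: 1011001.

1011001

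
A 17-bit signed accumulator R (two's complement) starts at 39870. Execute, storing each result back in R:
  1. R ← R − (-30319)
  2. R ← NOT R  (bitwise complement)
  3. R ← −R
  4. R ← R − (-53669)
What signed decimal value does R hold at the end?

-7213

Start: R = 39870 = 01001101110111110.
R = 39870 − (-30319) = 70189; wraps to -60883 = 10001001000101101
R = NOT 10001001000101101 = 01110110111010010 = 60882
R = −(60882) = -60882 = 10001001000101110
R = -60882 − (-53669) = -7213 = 11110001111010011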